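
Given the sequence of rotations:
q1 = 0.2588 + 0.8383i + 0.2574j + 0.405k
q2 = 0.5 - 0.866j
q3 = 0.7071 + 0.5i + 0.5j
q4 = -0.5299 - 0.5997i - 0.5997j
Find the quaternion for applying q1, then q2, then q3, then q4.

q2 · q1 = 0.3523 + 0.0684i - 0.0954j + 0.9285k
q3 · q2 · q1 = 0.2626 + 0.6888i - 0.3556j + 0.5746k
q4 · q3 · q2 · q1 = 0.0607 - 0.8671i + 0.3755j + 0.3218k
0.0607 - 0.8671i + 0.3755j + 0.3218k


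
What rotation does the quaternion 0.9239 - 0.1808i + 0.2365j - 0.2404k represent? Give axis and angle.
axis = (-0.4725, 0.6181, -0.6283), θ = π/4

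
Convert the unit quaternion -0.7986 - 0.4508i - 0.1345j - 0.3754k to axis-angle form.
axis = (-0.749, -0.2235, -0.6237), θ = 286°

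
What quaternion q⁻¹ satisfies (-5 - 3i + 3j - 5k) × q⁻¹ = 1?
-0.0735 + 0.0441i - 0.0441j + 0.0735k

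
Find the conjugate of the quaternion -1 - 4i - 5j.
-1 + 4i + 5j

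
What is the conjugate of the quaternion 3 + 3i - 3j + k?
3 - 3i + 3j - k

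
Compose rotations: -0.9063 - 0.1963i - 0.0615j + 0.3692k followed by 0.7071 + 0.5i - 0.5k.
-0.3581 - 0.6227i - 0.1299j + 0.6835k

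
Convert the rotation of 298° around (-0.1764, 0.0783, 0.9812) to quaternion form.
-0.8572 - 0.0909i + 0.0403j + 0.5054k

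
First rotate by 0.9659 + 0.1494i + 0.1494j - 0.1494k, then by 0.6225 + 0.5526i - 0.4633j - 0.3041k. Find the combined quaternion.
0.5425 + 0.7414i - 0.3174j - 0.235k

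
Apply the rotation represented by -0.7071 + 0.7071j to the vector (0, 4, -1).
(1, 4, 0)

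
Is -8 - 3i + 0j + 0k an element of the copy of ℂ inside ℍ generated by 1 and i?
Yes. The quaternion -8 - 3i has j- and k-coefficients y = z = 0, so it lies in the complex subalgebra spanned by 1 and i.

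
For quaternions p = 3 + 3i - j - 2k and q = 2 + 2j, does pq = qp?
No: pq = 8 + 10i + 4j + 2k ≠ 8 + 2i + 4j - 10k = qp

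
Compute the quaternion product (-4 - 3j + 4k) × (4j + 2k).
4 - 22i - 16j - 8k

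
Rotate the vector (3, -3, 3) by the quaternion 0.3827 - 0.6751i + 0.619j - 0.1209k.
(4.754, -1.862, -0.966)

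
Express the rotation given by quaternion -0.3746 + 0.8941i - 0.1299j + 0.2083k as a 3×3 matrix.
[[0.8795, -0.0762, 0.4698], [-0.3883, -0.6856, 0.6157], [0.2752, -0.724, -0.6326]]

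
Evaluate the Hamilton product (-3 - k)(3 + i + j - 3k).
-12 - 2i - 4j + 6k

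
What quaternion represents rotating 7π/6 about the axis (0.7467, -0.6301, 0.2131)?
-0.2588 + 0.7213i - 0.6086j + 0.2058k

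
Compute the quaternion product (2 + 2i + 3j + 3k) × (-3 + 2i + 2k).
-16 + 4i - 7j - 11k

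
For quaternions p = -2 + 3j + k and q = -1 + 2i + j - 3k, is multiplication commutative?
No: pq = 2 - 14i - 3j - k ≠ 2 + 6i - 7j + 11k = qp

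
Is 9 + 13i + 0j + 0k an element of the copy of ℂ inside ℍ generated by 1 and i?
Yes. The quaternion 9 + 13i has j- and k-coefficients y = z = 0, so it lies in the complex subalgebra spanned by 1 and i.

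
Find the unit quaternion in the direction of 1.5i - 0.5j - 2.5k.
0.5071i - 0.169j - 0.8452k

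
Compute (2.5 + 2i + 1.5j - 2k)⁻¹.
0.1515 - 0.1212i - 0.0909j + 0.1212k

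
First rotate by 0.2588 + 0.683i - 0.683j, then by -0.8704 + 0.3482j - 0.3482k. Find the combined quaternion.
0.0126 - 0.8323i + 0.4468j - 0.3279k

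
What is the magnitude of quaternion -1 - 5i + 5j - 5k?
√76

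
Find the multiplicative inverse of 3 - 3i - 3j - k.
0.1071 + 0.1071i + 0.1071j + 0.0357k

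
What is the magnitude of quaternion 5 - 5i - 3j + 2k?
√63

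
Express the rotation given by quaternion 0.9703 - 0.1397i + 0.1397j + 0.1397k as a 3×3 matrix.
[[0.9219, -0.3101, 0.2321], [0.2321, 0.9219, 0.3101], [-0.3101, -0.2321, 0.9219]]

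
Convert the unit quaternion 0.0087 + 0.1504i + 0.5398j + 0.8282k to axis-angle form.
axis = (0.1504, 0.5398, 0.8282), θ = 179°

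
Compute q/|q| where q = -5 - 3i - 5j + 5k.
-0.5455 - 0.3273i - 0.5455j + 0.5455k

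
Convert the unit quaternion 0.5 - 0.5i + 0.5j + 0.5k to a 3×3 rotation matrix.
[[0, -1, 0], [0, 0, 1], [-1, 0, 0]]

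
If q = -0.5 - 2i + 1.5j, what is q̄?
-0.5 + 2i - 1.5j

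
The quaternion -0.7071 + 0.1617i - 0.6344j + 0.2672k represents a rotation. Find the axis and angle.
axis = (0.2287, -0.8972, 0.3779), θ = 3π/2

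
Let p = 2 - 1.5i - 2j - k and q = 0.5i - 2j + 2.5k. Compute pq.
-0.75 - 6i - 0.75j + 9k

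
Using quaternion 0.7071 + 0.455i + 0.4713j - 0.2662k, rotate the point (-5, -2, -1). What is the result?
(-4.105, -0.256, 3.617)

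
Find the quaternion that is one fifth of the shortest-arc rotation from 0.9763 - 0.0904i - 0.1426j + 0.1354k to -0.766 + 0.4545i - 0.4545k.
0.9568 - 0.1692i - 0.1162j + 0.2059k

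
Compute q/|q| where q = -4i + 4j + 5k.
-0.5298i + 0.5298j + 0.6623k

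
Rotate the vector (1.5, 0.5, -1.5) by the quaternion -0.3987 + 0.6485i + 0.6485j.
(1.435, 0.565, 1.54)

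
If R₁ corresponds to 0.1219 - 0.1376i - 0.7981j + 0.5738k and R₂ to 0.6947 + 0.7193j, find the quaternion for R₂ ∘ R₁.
0.6588 + 0.3171i - 0.4668j + 0.4976k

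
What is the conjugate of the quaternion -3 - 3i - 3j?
-3 + 3i + 3j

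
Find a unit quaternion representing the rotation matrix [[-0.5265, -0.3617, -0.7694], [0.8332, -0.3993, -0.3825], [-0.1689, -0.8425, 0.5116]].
0.3827 - 0.3005i - 0.3923j + 0.7806k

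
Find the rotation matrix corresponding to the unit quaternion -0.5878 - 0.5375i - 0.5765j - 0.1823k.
[[0.2688, 0.4054, 0.8737], [0.834, 0.3557, -0.4217], [-0.4818, 0.8421, -0.2425]]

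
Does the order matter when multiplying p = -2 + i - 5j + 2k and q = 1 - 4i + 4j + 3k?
Yes: pq = 16 - 14i - 24j - 20k ≠ 16 + 32i - 2j + 12k = qp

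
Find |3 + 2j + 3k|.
√22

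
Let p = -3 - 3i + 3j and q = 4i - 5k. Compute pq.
12 - 27i - 15j + 3k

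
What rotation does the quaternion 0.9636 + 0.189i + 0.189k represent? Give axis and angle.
axis = (√2/2, 0, √2/2), θ = 31°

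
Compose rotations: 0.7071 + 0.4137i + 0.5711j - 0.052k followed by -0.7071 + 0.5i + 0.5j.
-0.9924 + 0.035i - 0.0243j + 0.1155k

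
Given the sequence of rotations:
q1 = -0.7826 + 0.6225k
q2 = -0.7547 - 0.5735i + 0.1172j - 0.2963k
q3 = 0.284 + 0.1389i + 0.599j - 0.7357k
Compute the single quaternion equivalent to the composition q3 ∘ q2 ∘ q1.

q2 · q1 = 0.7751 + 0.5218i + 0.2653j - 0.2379k
q3 · q2 · q1 = -0.1863 + 0.3085i + 0.1888j - 0.9135k
-0.1863 + 0.3085i + 0.1888j - 0.9135k


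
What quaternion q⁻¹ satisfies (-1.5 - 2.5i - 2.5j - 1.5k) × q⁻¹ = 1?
-0.0882 + 0.1471i + 0.1471j + 0.0882k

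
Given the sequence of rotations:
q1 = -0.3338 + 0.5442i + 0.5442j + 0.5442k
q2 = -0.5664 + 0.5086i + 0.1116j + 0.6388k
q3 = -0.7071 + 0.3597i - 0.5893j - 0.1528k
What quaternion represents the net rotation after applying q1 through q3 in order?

q2 · q1 = -0.4961 - 0.7649i - 0.2746j - 0.3054k
q3 · q2 · q1 = 0.4174 + 0.5004i + 0.7133j - 0.2578k
0.4174 + 0.5004i + 0.7133j - 0.2578k


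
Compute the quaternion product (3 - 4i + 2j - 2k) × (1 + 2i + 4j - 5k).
-7 - 10j - 37k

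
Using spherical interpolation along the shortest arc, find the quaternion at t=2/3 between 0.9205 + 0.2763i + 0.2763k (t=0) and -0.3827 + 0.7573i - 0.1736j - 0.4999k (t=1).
0.7001 - 0.4769i + 0.1368j + 0.5135k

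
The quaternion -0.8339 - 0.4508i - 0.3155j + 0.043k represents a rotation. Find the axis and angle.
axis = (-0.8168, -0.5716, 0.0779), θ = 293°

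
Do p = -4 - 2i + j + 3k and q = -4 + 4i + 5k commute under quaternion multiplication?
No: pq = 9 - 3i + 18j - 36k ≠ 9 - 13i - 26j - 28k = qp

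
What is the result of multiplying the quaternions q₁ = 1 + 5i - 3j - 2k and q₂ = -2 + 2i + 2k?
-8 - 14i - 8j + 12k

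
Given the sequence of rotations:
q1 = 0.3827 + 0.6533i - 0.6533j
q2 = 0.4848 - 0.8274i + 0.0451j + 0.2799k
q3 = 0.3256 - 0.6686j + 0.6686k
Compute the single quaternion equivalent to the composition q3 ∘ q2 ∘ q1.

q2 · q1 = 0.7555 + 0.1829i - 0.1166j + 0.6182k
q3 · q2 · q1 = -0.2453 - 0.2758i - 0.4208j + 0.8287k
-0.2453 - 0.2758i - 0.4208j + 0.8287k


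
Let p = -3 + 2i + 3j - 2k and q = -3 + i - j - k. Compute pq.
8 - 14i - 6j + 4k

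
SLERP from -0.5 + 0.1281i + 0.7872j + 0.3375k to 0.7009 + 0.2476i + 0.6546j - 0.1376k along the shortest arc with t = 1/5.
-0.26 + 0.1877i + 0.9077j + 0.2706k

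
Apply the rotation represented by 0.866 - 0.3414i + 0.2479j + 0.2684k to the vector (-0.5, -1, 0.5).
(0.391, -0.408, 1.087)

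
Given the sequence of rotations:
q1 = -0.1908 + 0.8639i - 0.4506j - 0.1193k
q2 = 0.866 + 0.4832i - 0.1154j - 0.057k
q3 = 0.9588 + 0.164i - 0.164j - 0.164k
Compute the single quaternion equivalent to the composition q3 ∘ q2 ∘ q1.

q2 · q1 = -0.6415 + 0.644i - 0.3598j - 0.2105k
q3 · q2 · q1 = -0.8142 + 0.4878i - 0.3109j - 0.05k
-0.8142 + 0.4878i - 0.3109j - 0.05k


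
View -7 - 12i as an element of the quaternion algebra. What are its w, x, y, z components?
-7 - 12i + 0j + 0k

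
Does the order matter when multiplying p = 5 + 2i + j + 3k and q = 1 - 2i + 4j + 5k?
Yes: pq = -10 - 15i + 5j + 38k ≠ -10 - i + 37j + 18k = qp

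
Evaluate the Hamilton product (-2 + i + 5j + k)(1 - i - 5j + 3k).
21 + 23i + 11j - 5k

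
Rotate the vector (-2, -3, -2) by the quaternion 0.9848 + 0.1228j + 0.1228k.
(-1.637, -3.454, -1.546)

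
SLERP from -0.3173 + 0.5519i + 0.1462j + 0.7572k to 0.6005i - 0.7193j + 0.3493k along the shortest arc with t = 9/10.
-0.0385 + 0.6283i - 0.6548j + 0.4183k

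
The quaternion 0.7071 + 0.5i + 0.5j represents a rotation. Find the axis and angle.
axis = (√2/2, √2/2, 0), θ = π/2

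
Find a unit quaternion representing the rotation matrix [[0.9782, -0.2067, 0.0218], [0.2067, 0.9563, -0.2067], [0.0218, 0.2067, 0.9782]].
0.989 + 0.1045i + 0.1045k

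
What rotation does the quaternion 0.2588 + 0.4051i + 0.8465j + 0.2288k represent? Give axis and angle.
axis = (0.4194, 0.8764, 0.2369), θ = 5π/6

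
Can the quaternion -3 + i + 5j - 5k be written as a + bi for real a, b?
No. The quaternion -3 + i + 5j - 5k has j-coefficient y = 5 and k-coefficient z = -5, not both zero, so it does not lie in the complex subalgebra spanned by 1 and i.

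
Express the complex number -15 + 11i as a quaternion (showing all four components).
-15 + 11i + 0j + 0k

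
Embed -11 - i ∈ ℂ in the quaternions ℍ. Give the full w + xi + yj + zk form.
-11 - i + 0j + 0k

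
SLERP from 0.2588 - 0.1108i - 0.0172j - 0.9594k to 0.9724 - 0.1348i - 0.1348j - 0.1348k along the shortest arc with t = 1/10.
0.3669 - 0.1215i - 0.0332j - 0.9217k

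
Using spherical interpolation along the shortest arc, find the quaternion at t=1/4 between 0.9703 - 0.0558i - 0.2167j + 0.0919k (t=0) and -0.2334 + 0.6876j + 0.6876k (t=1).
0.9005 - 0.0474i - 0.4073j - 0.145k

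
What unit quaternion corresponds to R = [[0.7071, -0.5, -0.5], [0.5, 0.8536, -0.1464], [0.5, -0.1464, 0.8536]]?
0.9239 - 0.2706j + 0.2706k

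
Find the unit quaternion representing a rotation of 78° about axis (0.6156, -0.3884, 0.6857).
0.7771 + 0.3874i - 0.2444j + 0.4315k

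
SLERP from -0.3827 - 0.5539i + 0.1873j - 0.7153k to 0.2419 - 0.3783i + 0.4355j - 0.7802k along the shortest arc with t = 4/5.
0.1165 - 0.4326i + 0.4002j - 0.7994k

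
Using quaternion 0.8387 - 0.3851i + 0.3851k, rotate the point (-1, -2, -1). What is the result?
(0.885, -2.106, 0.885)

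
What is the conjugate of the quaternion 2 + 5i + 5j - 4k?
2 - 5i - 5j + 4k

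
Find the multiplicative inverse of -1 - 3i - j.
-0.0909 + 0.2727i + 0.0909j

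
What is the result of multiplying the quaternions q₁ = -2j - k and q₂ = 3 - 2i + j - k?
1 + 3i - 4j - 7k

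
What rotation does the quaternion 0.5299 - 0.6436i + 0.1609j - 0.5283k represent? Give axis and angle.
axis = (-0.7589, 0.1897, -0.6229), θ = 116°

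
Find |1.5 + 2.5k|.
2.915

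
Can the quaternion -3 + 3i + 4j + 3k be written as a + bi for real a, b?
No. The quaternion -3 + 3i + 4j + 3k has j-coefficient y = 4 and k-coefficient z = 3, not both zero, so it does not lie in the complex subalgebra spanned by 1 and i.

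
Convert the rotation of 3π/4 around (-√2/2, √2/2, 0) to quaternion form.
0.3827 - 0.6533i + 0.6533j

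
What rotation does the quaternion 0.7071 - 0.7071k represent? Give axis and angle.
axis = (0, 0, -1), θ = π/2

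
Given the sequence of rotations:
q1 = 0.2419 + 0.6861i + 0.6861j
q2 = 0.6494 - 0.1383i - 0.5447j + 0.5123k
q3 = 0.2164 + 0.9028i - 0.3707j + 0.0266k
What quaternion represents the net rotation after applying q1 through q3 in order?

q2 · q1 = 0.6257 + 0.0606i + 0.6653j + 0.4028k
q3 · q2 · q1 = 0.3166 + 0.411i - 0.45j + 0.7269k
0.3166 + 0.411i - 0.45j + 0.7269k


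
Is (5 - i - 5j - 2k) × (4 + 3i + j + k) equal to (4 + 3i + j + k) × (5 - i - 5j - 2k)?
No: pq = 30 + 8i - 20j + 11k ≠ 30 + 14i - 10j - 17k = qp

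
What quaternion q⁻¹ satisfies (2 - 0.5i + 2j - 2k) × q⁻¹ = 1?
0.1633 + 0.0408i - 0.1633j + 0.1633k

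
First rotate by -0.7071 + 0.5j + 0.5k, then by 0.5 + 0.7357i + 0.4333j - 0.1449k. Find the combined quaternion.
-0.4978 - 0.2311i - 0.4242j + 0.7203k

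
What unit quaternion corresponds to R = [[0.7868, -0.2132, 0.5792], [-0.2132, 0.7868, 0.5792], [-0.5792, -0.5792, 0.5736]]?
0.887 - 0.3265i + 0.3265j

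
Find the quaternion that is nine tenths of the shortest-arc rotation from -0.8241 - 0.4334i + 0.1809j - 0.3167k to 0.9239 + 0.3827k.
-0.9237 - 0.0451i + 0.0188j - 0.38k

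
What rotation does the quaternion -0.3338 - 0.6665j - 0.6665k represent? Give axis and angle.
axis = (0, -√2/2, -√2/2), θ = 219°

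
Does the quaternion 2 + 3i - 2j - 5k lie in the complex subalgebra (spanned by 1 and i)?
No. The quaternion 2 + 3i - 2j - 5k has j-coefficient y = -2 and k-coefficient z = -5, not both zero, so it does not lie in the complex subalgebra spanned by 1 and i.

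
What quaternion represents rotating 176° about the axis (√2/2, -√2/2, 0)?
0.0349 + 0.7067i - 0.7067j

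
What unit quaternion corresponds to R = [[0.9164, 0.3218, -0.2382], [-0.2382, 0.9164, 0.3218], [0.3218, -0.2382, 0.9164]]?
0.9681 - 0.1446i - 0.1446j - 0.1446k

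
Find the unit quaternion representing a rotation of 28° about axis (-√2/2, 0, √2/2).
0.9703 - 0.1711i + 0.1711k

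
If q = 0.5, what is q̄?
0.5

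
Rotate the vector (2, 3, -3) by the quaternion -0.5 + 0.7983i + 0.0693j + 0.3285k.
(1.501, -4.438, -0.218)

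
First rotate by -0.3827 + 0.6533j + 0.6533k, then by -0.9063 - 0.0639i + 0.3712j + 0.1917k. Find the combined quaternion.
-0.0209 + 0.1417i - 0.6924j - 0.7072k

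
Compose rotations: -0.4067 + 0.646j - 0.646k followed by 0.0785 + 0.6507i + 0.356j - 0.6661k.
-0.6922 - 0.0643i + 0.3263j + 0.6405k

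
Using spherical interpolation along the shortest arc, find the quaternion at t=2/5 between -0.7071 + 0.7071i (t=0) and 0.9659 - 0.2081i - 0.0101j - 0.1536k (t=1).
-0.8467 + 0.5281i + 0.0042j + 0.0646k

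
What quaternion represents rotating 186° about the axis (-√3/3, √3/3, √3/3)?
-0.0523 - 0.5766i + 0.5766j + 0.5766k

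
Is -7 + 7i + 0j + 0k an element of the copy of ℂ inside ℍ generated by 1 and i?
Yes. The quaternion -7 + 7i has j- and k-coefficients y = z = 0, so it lies in the complex subalgebra spanned by 1 and i.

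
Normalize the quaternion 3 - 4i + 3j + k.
0.5071 - 0.6761i + 0.5071j + 0.169k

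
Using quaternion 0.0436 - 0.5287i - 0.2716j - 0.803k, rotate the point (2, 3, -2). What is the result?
(-1.453, -3.076, 2.329)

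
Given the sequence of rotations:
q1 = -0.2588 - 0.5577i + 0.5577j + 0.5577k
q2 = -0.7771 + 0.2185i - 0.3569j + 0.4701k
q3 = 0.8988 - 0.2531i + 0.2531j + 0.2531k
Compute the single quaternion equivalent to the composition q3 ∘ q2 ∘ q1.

q2 · q1 = 0.2598 - 0.0844i - 0.7251j - 0.6322k
q3 · q2 · q1 = 0.5557 - 0.1181i - 0.7673j - 0.2976k
0.5557 - 0.1181i - 0.7673j - 0.2976k


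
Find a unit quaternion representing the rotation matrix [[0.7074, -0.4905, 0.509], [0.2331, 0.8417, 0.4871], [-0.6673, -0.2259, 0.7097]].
0.9026 - 0.1975i + 0.3258j + 0.2004k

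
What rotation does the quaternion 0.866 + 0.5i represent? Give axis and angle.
axis = (1, 0, 0), θ = π/3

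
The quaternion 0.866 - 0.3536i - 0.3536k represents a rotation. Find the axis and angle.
axis = (-√2/2, 0, -√2/2), θ = π/3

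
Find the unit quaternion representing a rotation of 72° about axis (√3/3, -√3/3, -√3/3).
0.809 + 0.3394i - 0.3394j - 0.3394k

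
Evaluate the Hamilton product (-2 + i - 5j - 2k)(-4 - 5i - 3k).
7 + 21i + 33j - 11k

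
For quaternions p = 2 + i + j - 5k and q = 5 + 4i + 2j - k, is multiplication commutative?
No: pq = -1 + 22i - 10j - 29k ≠ -1 + 4i + 28j - 25k = qp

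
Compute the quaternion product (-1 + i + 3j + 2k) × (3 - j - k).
2 + 2i + 11j + 6k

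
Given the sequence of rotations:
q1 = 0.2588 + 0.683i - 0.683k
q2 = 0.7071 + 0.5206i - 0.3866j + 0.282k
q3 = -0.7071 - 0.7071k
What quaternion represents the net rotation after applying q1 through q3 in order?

q2 · q1 = 0.02 + 0.8817i + 0.4481j - 0.1459k
q3 · q2 · q1 = -0.1173 - 0.3066i - 0.9403j + 0.089k
-0.1173 - 0.3066i - 0.9403j + 0.089k


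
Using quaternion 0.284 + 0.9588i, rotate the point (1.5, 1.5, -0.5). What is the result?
(1.5, -0.986, 1.236)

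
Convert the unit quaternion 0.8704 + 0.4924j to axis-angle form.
axis = (0, 1, 0), θ = 59°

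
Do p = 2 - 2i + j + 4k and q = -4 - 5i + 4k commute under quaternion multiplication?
No: pq = -34 + 2i - 16j - 3k ≠ -34 - 6i + 8j - 13k = qp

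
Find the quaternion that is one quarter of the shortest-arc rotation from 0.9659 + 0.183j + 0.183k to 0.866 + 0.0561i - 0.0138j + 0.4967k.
0.9543 + 0.0144i + 0.1353j + 0.266k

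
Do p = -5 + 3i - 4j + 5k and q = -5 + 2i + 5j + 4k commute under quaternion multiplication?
No: pq = 19 - 66i - 7j - 22k ≠ 19 + 16i - 3j - 68k = qp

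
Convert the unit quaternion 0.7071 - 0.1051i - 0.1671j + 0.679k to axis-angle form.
axis = (-0.1486, -0.2363, 0.9602), θ = π/2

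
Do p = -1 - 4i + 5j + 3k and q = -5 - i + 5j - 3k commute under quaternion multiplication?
No: pq = -15 - 9i - 45j - 27k ≠ -15 + 51i - 15j + 3k = qp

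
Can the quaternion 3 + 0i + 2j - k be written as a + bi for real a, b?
No. The quaternion 3 + 2j - k has j-coefficient y = 2 and k-coefficient z = -1, not both zero, so it does not lie in the complex subalgebra spanned by 1 and i.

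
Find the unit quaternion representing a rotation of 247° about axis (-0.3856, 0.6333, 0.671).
-0.5519 - 0.3215i + 0.5281j + 0.5595k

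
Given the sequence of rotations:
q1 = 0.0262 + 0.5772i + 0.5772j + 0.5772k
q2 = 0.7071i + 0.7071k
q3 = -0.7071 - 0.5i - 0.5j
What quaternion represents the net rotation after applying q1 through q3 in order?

q2 · q1 = -0.8163 - 0.3896i + 0.4267k
q3 · q2 · q1 = 0.3824 + 0.4703i + 0.6215j - 0.4965k
0.3824 + 0.4703i + 0.6215j - 0.4965k


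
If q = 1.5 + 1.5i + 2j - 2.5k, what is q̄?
1.5 - 1.5i - 2j + 2.5k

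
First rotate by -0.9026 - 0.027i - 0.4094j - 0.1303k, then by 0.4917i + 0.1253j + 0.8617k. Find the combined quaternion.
0.1769 - 0.1074i - 0.0723j - 0.9757k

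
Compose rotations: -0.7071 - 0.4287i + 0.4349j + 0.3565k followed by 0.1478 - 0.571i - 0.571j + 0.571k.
-0.3045 - 0.1115i + 0.4268j - 0.8442k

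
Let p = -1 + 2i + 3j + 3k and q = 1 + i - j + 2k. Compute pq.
-6 + 10i + 3j - 4k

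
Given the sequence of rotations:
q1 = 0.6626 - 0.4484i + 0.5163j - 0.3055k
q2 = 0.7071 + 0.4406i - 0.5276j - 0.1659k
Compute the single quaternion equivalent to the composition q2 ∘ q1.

q2 · q1 = 0.8878 + 0.2217i + 0.2245j - 0.335k
0.8878 + 0.2217i + 0.2245j - 0.335k


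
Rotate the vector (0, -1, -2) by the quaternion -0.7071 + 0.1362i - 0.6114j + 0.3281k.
(-2.205, -0.33, 0.163)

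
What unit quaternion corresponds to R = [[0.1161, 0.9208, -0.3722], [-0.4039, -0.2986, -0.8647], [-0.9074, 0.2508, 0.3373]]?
0.5373 + 0.519i + 0.249j - 0.6164k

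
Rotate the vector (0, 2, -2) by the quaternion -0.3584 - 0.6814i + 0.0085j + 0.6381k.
(2.643, -0.531, 0.856)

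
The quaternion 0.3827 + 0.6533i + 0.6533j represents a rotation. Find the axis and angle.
axis = (√2/2, √2/2, 0), θ = 3π/4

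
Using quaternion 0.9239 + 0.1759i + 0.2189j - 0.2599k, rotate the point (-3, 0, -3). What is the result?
(-3.246, 2.526, -1.039)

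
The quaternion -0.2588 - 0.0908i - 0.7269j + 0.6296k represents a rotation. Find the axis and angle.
axis = (-0.094, -0.7525, 0.6518), θ = 7π/6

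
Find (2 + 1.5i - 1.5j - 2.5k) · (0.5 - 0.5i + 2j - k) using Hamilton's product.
2.25 + 6.25i + 6j - k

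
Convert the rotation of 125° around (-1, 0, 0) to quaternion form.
0.4617 - 0.887i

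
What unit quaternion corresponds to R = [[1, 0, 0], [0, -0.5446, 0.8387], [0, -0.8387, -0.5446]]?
-0.4772 + 0.8788i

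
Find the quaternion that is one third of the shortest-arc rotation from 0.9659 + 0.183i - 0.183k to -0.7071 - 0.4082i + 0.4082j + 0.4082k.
0.9134 + 0.2693i - 0.1433j - 0.2693k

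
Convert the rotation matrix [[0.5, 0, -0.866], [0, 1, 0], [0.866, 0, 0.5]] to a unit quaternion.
0.866 - 0.5j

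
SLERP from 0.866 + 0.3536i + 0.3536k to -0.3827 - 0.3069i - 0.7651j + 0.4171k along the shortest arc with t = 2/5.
0.822 + 0.4125i + 0.3903j + 0.0431k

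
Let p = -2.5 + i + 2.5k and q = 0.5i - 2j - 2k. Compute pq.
4.5 + 3.75i + 8.25j + 3k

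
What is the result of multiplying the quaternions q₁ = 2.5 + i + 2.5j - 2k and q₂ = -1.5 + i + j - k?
-9.25 + 0.5i - 2.25j - k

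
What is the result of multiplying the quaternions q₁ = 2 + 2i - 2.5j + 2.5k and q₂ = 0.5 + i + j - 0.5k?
2.75 + 1.75i + 4.25j + 4.75k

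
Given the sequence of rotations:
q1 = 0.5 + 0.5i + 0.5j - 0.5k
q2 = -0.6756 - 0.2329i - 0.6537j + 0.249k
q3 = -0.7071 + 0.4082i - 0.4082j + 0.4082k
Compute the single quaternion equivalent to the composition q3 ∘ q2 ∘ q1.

q2 · q1 = 0.23 - 0.2519i - 0.6566j + 0.6727k
q3 · q2 · q1 = -0.6024 + 0.2654i - 0.007j - 0.7526k
-0.6024 + 0.2654i - 0.007j - 0.7526k


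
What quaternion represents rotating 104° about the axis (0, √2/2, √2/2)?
0.6157 + 0.5572j + 0.5572k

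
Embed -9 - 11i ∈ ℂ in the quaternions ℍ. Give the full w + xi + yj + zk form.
-9 - 11i + 0j + 0k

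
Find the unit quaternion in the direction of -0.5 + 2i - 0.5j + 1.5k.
-0.1925 + 0.7698i - 0.1925j + 0.5774k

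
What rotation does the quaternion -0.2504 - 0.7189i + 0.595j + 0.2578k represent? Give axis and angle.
axis = (-0.7426, 0.6146, 0.2663), θ = 209°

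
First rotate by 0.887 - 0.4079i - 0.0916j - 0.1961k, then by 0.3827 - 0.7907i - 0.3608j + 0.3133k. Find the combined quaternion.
0.0453 - 0.758i - 0.6379j + 0.1281k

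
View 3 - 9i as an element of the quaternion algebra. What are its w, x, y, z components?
3 - 9i + 0j + 0k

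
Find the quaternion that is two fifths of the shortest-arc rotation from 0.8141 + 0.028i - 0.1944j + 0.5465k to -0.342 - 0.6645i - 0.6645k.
0.6808 + 0.3131i - 0.1263j + 0.65k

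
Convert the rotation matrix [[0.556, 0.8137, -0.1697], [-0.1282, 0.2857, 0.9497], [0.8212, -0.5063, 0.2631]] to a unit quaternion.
0.7254 - 0.5018i - 0.3415j - 0.3246k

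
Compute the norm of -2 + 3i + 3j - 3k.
√31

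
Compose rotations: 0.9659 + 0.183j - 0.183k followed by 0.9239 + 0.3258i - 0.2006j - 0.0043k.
0.9283 + 0.3522i + 0.0349j - 0.1136k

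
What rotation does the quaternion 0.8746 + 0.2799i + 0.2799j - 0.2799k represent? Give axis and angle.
axis = (√3/3, √3/3, -√3/3), θ = 58°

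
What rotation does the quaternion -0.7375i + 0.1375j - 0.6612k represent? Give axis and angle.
axis = (-0.7375, 0.1375, -0.6612), θ = π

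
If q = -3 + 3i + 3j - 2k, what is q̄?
-3 - 3i - 3j + 2k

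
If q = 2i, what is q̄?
-2i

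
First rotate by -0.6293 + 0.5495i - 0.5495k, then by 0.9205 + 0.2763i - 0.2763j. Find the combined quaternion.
-0.7311 + 0.4838i + 0.3257j - 0.354k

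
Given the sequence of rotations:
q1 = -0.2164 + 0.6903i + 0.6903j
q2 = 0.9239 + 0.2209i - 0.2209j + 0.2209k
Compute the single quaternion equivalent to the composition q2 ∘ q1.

q2 · q1 = -0.1999 + 0.4375i + 0.8381j + 0.2572k
-0.1999 + 0.4375i + 0.8381j + 0.2572k


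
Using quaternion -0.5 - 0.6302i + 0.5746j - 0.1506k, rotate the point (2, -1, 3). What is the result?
(0.309, -3.717, -0.292)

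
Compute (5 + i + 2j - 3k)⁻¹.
0.1282 - 0.0256i - 0.0513j + 0.0769k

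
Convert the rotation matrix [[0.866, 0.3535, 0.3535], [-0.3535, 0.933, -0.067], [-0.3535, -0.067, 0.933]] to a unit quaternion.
0.9659 + 0.183j - 0.183k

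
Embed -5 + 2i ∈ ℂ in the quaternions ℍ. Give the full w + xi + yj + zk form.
-5 + 2i + 0j + 0k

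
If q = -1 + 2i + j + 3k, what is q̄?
-1 - 2i - j - 3k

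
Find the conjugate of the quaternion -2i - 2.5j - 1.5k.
2i + 2.5j + 1.5k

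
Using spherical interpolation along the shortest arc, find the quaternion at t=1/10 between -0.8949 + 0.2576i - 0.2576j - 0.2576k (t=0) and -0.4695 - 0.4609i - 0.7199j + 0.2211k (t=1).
-0.8998 + 0.1848i - 0.3318j - 0.2147k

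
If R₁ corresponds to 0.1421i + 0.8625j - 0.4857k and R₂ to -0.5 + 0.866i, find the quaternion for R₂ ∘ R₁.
-0.1231 - 0.0711i - 0.0106j + 0.9898k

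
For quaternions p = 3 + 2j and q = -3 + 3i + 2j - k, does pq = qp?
No: pq = -13 + 7i - 9k ≠ -13 + 11i + 3k = qp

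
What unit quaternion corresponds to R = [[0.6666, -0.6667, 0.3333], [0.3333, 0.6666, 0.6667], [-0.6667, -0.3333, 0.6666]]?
0.866 - 0.2887i + 0.2887j + 0.2887k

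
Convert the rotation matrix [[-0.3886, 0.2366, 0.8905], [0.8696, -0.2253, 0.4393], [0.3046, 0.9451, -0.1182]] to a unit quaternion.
0.2588 + 0.4886i + 0.566j + 0.6115k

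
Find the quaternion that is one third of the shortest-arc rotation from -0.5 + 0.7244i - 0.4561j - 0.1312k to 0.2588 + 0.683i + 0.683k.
-0.2822 + 0.8681i - 0.3599j + 0.193k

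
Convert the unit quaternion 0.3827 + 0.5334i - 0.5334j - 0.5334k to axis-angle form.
axis = (√3/3, -√3/3, -√3/3), θ = 3π/4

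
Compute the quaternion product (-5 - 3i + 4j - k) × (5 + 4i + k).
-12 - 31i + 19j - 26k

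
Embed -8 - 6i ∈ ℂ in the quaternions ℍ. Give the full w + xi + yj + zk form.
-8 - 6i + 0j + 0k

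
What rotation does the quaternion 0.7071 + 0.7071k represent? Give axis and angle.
axis = (0, 0, 1), θ = π/2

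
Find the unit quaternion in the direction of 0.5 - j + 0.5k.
0.4082 - 0.8165j + 0.4082k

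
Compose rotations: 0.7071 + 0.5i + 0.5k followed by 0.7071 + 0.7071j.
0.5 + 0.7071i + 0.5j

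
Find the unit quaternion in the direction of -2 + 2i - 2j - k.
-0.5547 + 0.5547i - 0.5547j - 0.2774k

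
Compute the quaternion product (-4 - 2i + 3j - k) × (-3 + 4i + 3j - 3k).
8 - 16i - 31j - 3k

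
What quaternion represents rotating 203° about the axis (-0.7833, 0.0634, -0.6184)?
-0.1994 - 0.7676i + 0.0621j - 0.606k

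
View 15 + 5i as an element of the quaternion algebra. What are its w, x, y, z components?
15 + 5i + 0j + 0k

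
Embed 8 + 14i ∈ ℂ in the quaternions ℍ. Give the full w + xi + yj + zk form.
8 + 14i + 0j + 0k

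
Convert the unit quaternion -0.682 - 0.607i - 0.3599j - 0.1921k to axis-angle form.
axis = (-0.83, -0.4921, -0.2627), θ = 266°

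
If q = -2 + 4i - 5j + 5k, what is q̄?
-2 - 4i + 5j - 5k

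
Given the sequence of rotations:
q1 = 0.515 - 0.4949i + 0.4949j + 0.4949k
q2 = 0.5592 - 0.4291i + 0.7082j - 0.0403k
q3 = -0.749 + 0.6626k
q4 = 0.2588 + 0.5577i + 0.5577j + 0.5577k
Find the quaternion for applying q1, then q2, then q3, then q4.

q2 · q1 = -0.2549 - 0.1273i + 0.8738j + 0.3941k
q3 · q2 · q1 = -0.0702 - 0.4836i - 0.7388j - 0.4641k
q4 · q3 · q2 · q1 = 0.9224 - 0.0111i - 0.2412j - 0.3016k
0.9224 - 0.0111i - 0.2412j - 0.3016k


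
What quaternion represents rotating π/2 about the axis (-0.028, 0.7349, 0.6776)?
0.7071 - 0.0198i + 0.5197j + 0.4791k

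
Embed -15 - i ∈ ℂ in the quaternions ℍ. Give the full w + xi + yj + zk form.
-15 - i + 0j + 0k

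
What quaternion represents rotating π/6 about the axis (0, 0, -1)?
0.9659 - 0.2588k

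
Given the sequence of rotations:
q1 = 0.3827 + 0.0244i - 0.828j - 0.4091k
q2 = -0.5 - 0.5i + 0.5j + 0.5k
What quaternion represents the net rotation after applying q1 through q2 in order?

q2 · q1 = 0.4394 + 0.0059i + 0.413j + 0.7977k
0.4394 + 0.0059i + 0.413j + 0.7977k


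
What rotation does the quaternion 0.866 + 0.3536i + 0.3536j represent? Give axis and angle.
axis = (√2/2, √2/2, 0), θ = π/3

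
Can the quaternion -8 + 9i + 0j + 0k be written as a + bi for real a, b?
Yes. The quaternion -8 + 9i has j- and k-coefficients y = z = 0, so it lies in the complex subalgebra spanned by 1 and i.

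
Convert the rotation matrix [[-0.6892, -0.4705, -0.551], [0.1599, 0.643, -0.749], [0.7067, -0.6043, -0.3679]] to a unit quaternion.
-0.3827 - 0.0945i + 0.8216j - 0.4118k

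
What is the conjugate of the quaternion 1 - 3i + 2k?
1 + 3i - 2k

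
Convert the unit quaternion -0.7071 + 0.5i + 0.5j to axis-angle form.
axis = (√2/2, √2/2, 0), θ = 3π/2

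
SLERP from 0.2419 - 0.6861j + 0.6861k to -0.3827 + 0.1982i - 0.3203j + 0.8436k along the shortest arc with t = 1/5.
0.1164 + 0.0439i - 0.6413j + 0.7571k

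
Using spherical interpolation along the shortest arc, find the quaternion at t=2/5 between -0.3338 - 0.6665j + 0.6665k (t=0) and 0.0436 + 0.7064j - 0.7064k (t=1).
-0.2198 - 0.6898j + 0.6898k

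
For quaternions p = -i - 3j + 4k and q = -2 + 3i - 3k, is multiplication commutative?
No: pq = 15 + 11i + 15j + k ≠ 15 - 7i - 3j - 17k = qp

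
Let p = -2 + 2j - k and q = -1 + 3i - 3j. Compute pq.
8 - 9i + j - 5k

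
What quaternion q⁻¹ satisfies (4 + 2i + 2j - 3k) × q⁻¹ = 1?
0.1212 - 0.0606i - 0.0606j + 0.0909k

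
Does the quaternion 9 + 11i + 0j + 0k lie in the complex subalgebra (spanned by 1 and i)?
Yes. The quaternion 9 + 11i has j- and k-coefficients y = z = 0, so it lies in the complex subalgebra spanned by 1 and i.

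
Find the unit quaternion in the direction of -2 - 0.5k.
-0.9701 - 0.2425k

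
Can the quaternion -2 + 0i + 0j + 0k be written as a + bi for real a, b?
Yes. The quaternion -2 has j- and k-coefficients y = z = 0, so it lies in the complex subalgebra spanned by 1 and i.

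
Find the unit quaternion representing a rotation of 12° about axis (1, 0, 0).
0.9945 + 0.1045i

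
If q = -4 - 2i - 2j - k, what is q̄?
-4 + 2i + 2j + k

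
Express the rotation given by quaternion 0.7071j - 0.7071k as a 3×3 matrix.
[[-1, 0, 0], [0, 0, -1], [0, -1, 0]]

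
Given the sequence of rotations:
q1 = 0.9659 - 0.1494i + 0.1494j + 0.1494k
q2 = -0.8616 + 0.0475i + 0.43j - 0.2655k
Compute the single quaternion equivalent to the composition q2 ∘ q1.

q2 · q1 = -0.8497 + 0.2785i + 0.3192j - 0.3138k
-0.8497 + 0.2785i + 0.3192j - 0.3138k


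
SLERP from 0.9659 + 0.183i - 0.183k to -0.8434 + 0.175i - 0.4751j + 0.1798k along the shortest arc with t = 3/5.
0.9353 - 0.0322i + 0.2971j - 0.1897k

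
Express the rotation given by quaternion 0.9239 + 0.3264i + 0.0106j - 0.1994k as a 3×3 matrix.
[[0.9203, 0.3754, -0.1106], [-0.3615, 0.7074, -0.6073], [-0.1498, 0.5989, 0.7867]]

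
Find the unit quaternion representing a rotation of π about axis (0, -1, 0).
-j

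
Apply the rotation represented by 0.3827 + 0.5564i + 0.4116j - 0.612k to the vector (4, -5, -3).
(-3.886, 4.589, -3.721)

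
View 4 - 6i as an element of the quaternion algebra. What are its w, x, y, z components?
4 - 6i + 0j + 0k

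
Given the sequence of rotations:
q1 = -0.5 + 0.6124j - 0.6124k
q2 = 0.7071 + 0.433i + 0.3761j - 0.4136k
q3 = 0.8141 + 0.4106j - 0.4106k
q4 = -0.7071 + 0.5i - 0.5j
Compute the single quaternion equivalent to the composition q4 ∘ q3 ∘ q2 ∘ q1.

q2 · q1 = -0.8372 - 0.1935i + 0.5101j + 0.0389k
q3 · q2 · q1 = -0.875 + 0.0679i + 0.151j + 0.4549k
q4 · q3 · q2 · q1 = 0.6603 - 0.713i + 0.1033j - 0.2122k
0.6603 - 0.713i + 0.1033j - 0.2122k


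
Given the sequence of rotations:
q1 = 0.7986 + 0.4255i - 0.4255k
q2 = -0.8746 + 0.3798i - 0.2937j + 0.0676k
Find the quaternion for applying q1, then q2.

q2 · q1 = -0.8313 + 0.0561i - 0.0442j + 0.5511k
-0.8313 + 0.0561i - 0.0442j + 0.5511k


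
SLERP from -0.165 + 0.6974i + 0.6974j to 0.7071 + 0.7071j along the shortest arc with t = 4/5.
0.5781 + 0.1767i + 0.7966j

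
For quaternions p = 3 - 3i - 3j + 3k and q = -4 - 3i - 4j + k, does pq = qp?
No: pq = -36 + 12i - 6j - 6k ≠ -36 - 6i + 6j - 12k = qp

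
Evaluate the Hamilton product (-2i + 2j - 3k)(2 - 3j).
6 - 13i + 4j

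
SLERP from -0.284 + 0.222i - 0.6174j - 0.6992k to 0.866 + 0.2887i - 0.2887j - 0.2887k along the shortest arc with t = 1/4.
0.0488 + 0.293i - 0.6385j - 0.71k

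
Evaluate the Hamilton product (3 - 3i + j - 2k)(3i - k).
7 + 8i - 9j - 6k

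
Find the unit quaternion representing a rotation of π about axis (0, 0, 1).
k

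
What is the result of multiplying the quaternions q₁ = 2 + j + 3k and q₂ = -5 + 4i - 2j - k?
-5 + 13i + 3j - 21k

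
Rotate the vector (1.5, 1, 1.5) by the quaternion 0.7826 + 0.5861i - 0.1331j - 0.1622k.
(0.868, -1.666, 1.404)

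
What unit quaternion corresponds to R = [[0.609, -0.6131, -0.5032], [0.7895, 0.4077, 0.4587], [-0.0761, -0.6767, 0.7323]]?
0.829 - 0.3424i - 0.1288j + 0.423k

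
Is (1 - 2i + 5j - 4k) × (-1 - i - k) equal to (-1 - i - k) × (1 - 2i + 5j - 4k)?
No: pq = -7 - 4i - 3j + 8k ≠ -7 + 6i - 7j - 2k = qp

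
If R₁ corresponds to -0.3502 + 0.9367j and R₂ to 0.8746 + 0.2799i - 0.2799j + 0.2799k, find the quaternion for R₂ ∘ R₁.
-0.0441 - 0.3602i + 0.9173j + 0.1642k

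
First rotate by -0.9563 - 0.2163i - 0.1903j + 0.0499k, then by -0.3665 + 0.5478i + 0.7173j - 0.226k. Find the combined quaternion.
0.6168 - 0.4518i - 0.5947j + 0.2487k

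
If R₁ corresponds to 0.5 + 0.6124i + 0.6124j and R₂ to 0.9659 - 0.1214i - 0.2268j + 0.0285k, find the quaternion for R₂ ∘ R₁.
0.6962 + 0.5134i + 0.4956j + 0.0788k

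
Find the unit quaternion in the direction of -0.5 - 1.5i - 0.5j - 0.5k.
-0.2887 - 0.866i - 0.2887j - 0.2887k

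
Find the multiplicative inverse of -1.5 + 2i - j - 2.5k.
-0.1111 - 0.1481i + 0.0741j + 0.1852k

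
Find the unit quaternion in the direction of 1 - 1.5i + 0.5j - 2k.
0.3651 - 0.5477i + 0.1826j - 0.7303k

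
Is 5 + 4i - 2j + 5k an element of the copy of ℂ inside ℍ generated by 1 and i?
No. The quaternion 5 + 4i - 2j + 5k has j-coefficient y = -2 and k-coefficient z = 5, not both zero, so it does not lie in the complex subalgebra spanned by 1 and i.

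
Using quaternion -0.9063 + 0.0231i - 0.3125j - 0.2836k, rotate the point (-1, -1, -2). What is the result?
(-1.222, -1.776, -1.163)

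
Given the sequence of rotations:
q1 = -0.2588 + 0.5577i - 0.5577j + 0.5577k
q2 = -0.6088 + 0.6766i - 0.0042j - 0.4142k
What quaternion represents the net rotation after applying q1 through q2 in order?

q2 · q1 = 0.0089 - 0.748i - 0.2677j - 0.6073k
0.0089 - 0.748i - 0.2677j - 0.6073k


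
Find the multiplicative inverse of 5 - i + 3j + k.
0.1389 + 0.0278i - 0.0833j - 0.0278k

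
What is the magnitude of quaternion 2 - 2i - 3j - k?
√18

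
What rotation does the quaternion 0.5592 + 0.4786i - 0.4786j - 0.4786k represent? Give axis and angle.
axis = (√3/3, -√3/3, -√3/3), θ = 112°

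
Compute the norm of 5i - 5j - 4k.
√66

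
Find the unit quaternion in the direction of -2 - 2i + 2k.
-0.5774 - 0.5774i + 0.5774k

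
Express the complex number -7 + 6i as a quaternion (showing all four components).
-7 + 6i + 0j + 0k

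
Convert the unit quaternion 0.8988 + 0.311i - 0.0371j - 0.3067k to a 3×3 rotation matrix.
[[0.8091, 0.5282, -0.2575], [-0.5744, 0.6184, -0.5363], [-0.1241, 0.5818, 0.8038]]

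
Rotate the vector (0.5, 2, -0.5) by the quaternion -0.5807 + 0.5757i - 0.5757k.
(-0.837, -0.651, -1.837)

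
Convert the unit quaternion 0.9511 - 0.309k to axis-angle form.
axis = (0, 0, -1), θ = 36°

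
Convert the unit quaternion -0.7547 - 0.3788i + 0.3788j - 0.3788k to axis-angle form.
axis = (-√3/3, √3/3, -√3/3), θ = 278°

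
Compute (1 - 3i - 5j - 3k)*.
1 + 3i + 5j + 3k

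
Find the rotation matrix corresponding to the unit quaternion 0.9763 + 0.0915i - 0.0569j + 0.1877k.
[[0.9231, -0.3769, -0.0768], [0.3561, 0.9128, -0.2], [0.1455, 0.1573, 0.9768]]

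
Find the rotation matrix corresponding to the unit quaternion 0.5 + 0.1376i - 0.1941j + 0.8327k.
[[-0.4621, -0.8861, 0.0351], [0.7793, -0.4246, -0.4609], [0.4233, -0.1857, 0.8868]]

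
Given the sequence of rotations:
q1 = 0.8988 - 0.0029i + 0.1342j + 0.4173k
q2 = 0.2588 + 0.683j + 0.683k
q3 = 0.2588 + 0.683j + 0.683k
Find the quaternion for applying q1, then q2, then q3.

q2 · q1 = -0.1441 + 0.1926i + 0.6466j + 0.7239k
q3 · q2 · q1 = -0.9733 + 0.1026i + 0.2005j - 0.0426k
-0.9733 + 0.1026i + 0.2005j - 0.0426k


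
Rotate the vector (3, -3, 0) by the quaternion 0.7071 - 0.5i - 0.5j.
(0, 0, 4.243)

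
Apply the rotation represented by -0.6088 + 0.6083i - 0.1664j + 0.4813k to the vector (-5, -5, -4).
(-7.477, 2.637, 1.771)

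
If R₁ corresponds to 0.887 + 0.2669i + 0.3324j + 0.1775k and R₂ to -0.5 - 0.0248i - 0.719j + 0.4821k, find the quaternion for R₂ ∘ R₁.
-0.2835 - 0.4433i - 0.6709j + 0.5225k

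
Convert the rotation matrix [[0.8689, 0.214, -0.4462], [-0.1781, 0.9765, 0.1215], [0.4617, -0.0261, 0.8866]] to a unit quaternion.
0.9659 - 0.0382i - 0.235j - 0.1015k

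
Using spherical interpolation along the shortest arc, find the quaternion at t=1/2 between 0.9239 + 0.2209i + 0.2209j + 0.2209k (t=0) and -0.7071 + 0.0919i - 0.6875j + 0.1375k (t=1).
0.8707 + 0.0689i + 0.4849j + 0.0445k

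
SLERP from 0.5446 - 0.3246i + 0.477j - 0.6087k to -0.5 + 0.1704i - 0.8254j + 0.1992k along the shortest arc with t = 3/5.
0.5388 - 0.2418i + 0.7126j - 0.3787k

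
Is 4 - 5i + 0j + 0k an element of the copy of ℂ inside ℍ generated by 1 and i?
Yes. The quaternion 4 - 5i has j- and k-coefficients y = z = 0, so it lies in the complex subalgebra spanned by 1 and i.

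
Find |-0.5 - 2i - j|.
2.291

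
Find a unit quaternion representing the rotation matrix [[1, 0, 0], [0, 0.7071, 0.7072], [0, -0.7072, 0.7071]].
0.9239 - 0.3827i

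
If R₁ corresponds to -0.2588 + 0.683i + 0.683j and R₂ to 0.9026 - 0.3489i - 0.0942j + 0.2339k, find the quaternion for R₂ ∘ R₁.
0.069 + 0.547i + 0.8006j - 0.2345k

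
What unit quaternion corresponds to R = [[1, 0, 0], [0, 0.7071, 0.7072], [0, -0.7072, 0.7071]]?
0.9239 - 0.3827i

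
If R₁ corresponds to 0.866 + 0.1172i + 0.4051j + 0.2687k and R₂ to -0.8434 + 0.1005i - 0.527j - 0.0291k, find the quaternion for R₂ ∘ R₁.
-0.5209 - 0.1416i - 0.8285j - 0.1493k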